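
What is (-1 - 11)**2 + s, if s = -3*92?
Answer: -132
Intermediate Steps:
s = -276
(-1 - 11)**2 + s = (-1 - 11)**2 - 276 = (-12)**2 - 276 = 144 - 276 = -132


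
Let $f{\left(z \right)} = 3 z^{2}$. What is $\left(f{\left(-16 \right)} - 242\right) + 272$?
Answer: $798$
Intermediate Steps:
$\left(f{\left(-16 \right)} - 242\right) + 272 = \left(3 \left(-16\right)^{2} - 242\right) + 272 = \left(3 \cdot 256 - 242\right) + 272 = \left(768 - 242\right) + 272 = 526 + 272 = 798$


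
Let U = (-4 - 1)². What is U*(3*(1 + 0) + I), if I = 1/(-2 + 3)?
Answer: 100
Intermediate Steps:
I = 1 (I = 1/1 = 1)
U = 25 (U = (-5)² = 25)
U*(3*(1 + 0) + I) = 25*(3*(1 + 0) + 1) = 25*(3*1 + 1) = 25*(3 + 1) = 25*4 = 100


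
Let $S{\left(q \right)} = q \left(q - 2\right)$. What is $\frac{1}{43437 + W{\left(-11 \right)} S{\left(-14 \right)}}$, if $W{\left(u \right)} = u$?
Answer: $\frac{1}{40973} \approx 2.4406 \cdot 10^{-5}$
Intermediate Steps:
$S{\left(q \right)} = q \left(-2 + q\right)$
$\frac{1}{43437 + W{\left(-11 \right)} S{\left(-14 \right)}} = \frac{1}{43437 - 11 \left(- 14 \left(-2 - 14\right)\right)} = \frac{1}{43437 - 11 \left(\left(-14\right) \left(-16\right)\right)} = \frac{1}{43437 - 2464} = \frac{1}{40973}$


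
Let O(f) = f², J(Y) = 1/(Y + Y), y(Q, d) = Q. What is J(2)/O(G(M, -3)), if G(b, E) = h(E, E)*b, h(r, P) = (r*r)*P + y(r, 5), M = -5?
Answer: 1/90000 ≈ 1.1111e-5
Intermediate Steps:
h(r, P) = r + P*r² (h(r, P) = (r*r)*P + r = r²*P + r = P*r² + r = r + P*r²)
J(Y) = 1/(2*Y)
G(b, E) = E*b*(1 + E²) (G(b, E) = (E*(1 + E*E))*b = (E*(1 + E²))*b = E*b*(1 + E²))
J(2)/O(G(M, -3)) = ((½)/2)/((-3*(-5)*(1 + (-3)²))²) = ((½)*(½))/((-3*(-5)*(1 + 9))²) = 1/(4*((-3*(-5)*10)²)) = 1/(4*(150²)) = (¼)/22500 = (¼)*(1/22500) = 1/90000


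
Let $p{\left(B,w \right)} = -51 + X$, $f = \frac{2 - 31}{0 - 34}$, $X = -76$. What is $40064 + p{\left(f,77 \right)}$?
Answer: $39937$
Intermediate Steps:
$f = \frac{29}{34}$ ($f = - \frac{29}{-34} = \left(-29\right) \left(- \frac{1}{34}\right) = \frac{29}{34} \approx 0.85294$)
$p{\left(B,w \right)} = -127$ ($p{\left(B,w \right)} = -51 - 76 = -127$)
$40064 + p{\left(f,77 \right)} = 40064 - 127 = 39937$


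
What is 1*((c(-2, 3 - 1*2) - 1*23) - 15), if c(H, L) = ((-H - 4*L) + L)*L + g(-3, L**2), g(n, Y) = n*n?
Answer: -30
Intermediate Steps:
g(n, Y) = n**2
c(H, L) = 9 + L*(-H - 3*L) (c(H, L) = ((-H - 4*L) + L)*L + (-3)**2 = (-H - 3*L)*L + 9 = L*(-H - 3*L) + 9 = 9 + L*(-H - 3*L))
1*((c(-2, 3 - 1*2) - 1*23) - 15) = 1*(((9 - 3*(3 - 1*2)**2 - 1*(-2)*(3 - 1*2)) - 1*23) - 15) = 1*(((9 - 3*(3 - 2)**2 - 1*(-2)*(3 - 2)) - 23) - 15) = 1*(((9 - 3*1**2 - 1*(-2)*1) - 23) - 15) = 1*(((9 - 3*1 + 2) - 23) - 15) = 1*(((9 - 3 + 2) - 23) - 15) = 1*((8 - 23) - 15) = 1*(-15 - 15) = 1*(-30) = -30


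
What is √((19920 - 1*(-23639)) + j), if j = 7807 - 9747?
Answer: √41619 ≈ 204.01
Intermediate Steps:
j = -1940
√((19920 - 1*(-23639)) + j) = √((19920 - 1*(-23639)) - 1940) = √((19920 + 23639) - 1940) = √(43559 - 1940) = √41619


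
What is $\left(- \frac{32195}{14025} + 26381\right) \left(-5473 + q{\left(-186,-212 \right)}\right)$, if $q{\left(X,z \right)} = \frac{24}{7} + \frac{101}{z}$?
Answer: $- \frac{17665764495899}{122430} \approx -1.4429 \cdot 10^{8}$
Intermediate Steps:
$q{\left(X,z \right)} = \frac{24}{7} + \frac{101}{z}$ ($q{\left(X,z \right)} = 24 \cdot \frac{1}{7} + \frac{101}{z} = \frac{24}{7} + \frac{101}{z}$)
$\left(- \frac{32195}{14025} + 26381\right) \left(-5473 + q{\left(-186,-212 \right)}\right) = \left(- \frac{32195}{14025} + 26381\right) \left(-5473 + \left(\frac{24}{7} + \frac{101}{-212}\right)\right) = \left(\left(-32195\right) \frac{1}{14025} + 26381\right) \left(-5473 + \left(\frac{24}{7} + 101 \left(- \frac{1}{212}\right)\right)\right) = \left(- \frac{6439}{2805} + 26381\right) \left(-5473 + \left(\frac{24}{7} - \frac{101}{212}\right)\right) = \frac{73992266 \left(-5473 + \frac{4381}{1484}\right)}{2805} = \frac{73992266}{2805} \left(- \frac{8117551}{1484}\right) = - \frac{17665764495899}{122430}$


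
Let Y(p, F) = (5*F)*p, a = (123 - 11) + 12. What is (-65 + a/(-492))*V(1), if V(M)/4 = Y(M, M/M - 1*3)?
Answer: 321040/123 ≈ 2610.1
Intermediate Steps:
a = 124 (a = 112 + 12 = 124)
Y(p, F) = 5*F*p
V(M) = -40*M (V(M) = 4*(5*(M/M - 1*3)*M) = 4*(5*(1 - 3)*M) = 4*(5*(-2)*M) = 4*(-10*M) = -40*M)
(-65 + a/(-492))*V(1) = (-65 + 124/(-492))*(-40*1) = (-65 + 124*(-1/492))*(-40) = (-65 - 31/123)*(-40) = -8026/123*(-40) = 321040/123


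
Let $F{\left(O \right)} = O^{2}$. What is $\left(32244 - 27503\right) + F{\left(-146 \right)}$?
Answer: $26057$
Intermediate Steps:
$\left(32244 - 27503\right) + F{\left(-146 \right)} = \left(32244 - 27503\right) + \left(-146\right)^{2} = \left(32244 - 27503\right) + 21316 = 4741 + 21316 = 26057$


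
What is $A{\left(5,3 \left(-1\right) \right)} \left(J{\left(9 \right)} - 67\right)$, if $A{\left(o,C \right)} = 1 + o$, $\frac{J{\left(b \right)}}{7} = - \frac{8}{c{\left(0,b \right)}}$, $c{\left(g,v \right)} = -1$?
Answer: $-66$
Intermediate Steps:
$J{\left(b \right)} = 56$ ($J{\left(b \right)} = 7 \left(- \frac{8}{-1}\right) = 7 \left(\left(-8\right) \left(-1\right)\right) = 7 \cdot 8 = 56$)
$A{\left(5,3 \left(-1\right) \right)} \left(J{\left(9 \right)} - 67\right) = \left(1 + 5\right) \left(56 - 67\right) = 6 \left(-11\right) = -66$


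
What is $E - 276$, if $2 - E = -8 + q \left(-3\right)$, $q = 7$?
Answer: $-245$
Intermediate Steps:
$E = 31$ ($E = 2 - \left(-8 + 7 \left(-3\right)\right) = 2 - \left(-8 - 21\right) = 2 - -29 = 2 + 29 = 31$)
$E - 276 = 31 - 276 = -245$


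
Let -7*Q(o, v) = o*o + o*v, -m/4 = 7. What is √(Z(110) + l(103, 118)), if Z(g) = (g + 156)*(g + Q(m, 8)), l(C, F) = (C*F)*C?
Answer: √1259842 ≈ 1122.4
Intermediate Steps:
m = -28 (m = -4*7 = -28)
Q(o, v) = -o²/7 - o*v/7 (Q(o, v) = -(o*o + o*v)/7 = -(o² + o*v)/7 = -o²/7 - o*v/7)
l(C, F) = F*C²
Z(g) = (-80 + g)*(156 + g) (Z(g) = (g + 156)*(g - ⅐*(-28)*(-28 + 8)) = (156 + g)*(g - ⅐*(-28)*(-20)) = (156 + g)*(g - 80) = (156 + g)*(-80 + g) = (-80 + g)*(156 + g))
√(Z(110) + l(103, 118)) = √((-12480 + 110² + 76*110) + 118*103²) = √((-12480 + 12100 + 8360) + 118*10609) = √(7980 + 1251862) = √1259842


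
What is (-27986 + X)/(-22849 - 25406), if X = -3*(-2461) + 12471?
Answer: 8132/48255 ≈ 0.16852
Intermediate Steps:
X = 19854 (X = 7383 + 12471 = 19854)
(-27986 + X)/(-22849 - 25406) = (-27986 + 19854)/(-22849 - 25406) = -8132/(-48255) = -8132*(-1/48255) = 8132/48255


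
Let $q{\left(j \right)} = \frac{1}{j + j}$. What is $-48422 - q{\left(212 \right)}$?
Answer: $- \frac{20530929}{424} \approx -48422.0$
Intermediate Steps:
$q{\left(j \right)} = \frac{1}{2 j}$
$-48422 - q{\left(212 \right)} = -48422 - \frac{1}{2 \cdot 212} = -48422 - \frac{1}{2} \cdot \frac{1}{212} = -48422 - \frac{1}{424} = - \frac{20530929}{424}$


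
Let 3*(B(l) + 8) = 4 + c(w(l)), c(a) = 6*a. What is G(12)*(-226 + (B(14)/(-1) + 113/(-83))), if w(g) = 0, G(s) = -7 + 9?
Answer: -109906/249 ≈ -441.39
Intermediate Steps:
G(s) = 2
B(l) = -20/3 (B(l) = -8 + (4 + 6*0)/3 = -8 + (4 + 0)/3 = -8 + (⅓)*4 = -8 + 4/3 = -20/3)
G(12)*(-226 + (B(14)/(-1) + 113/(-83))) = 2*(-226 + (-20/3/(-1) + 113/(-83))) = 2*(-226 + (-20/3*(-1) + 113*(-1/83))) = 2*(-226 + (20/3 - 113/83)) = 2*(-226 + 1321/249) = 2*(-54953/249) = -109906/249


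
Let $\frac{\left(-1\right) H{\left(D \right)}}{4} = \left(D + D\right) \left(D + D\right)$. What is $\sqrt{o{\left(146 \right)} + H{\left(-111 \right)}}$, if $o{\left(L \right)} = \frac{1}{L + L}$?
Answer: $\frac{i \sqrt{4202150903}}{146} \approx 444.0 i$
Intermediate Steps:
$H{\left(D \right)} = - 16 D^{2}$ ($H{\left(D \right)} = - 4 \left(D + D\right) \left(D + D\right) = - 4 \cdot 2 D 2 D = - 4 \cdot 4 D^{2} = - 16 D^{2}$)
$o{\left(L \right)} = \frac{1}{2 L}$
$\sqrt{o{\left(146 \right)} + H{\left(-111 \right)}} = \sqrt{\frac{1}{2 \cdot 146} - 16 \left(-111\right)^{2}} = \sqrt{\frac{1}{2} \cdot \frac{1}{146} - 197136} = \sqrt{\frac{1}{292} - 197136} = \sqrt{- \frac{57563711}{292}} = \frac{i \sqrt{4202150903}}{146}$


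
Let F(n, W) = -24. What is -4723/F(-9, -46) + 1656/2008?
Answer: 1190441/6024 ≈ 197.62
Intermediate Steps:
-4723/F(-9, -46) + 1656/2008 = -4723/(-24) + 1656/2008 = -4723*(-1/24) + 1656*(1/2008) = 4723/24 + 207/251 = 1190441/6024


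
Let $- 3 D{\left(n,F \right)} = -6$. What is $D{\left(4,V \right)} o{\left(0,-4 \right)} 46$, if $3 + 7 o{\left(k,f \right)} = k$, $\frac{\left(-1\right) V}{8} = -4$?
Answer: $- \frac{276}{7} \approx -39.429$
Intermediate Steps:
$V = 32$ ($V = \left(-8\right) \left(-4\right) = 32$)
$o{\left(k,f \right)} = - \frac{3}{7} + \frac{k}{7}$
$D{\left(n,F \right)} = 2$ ($D{\left(n,F \right)} = \left(- \frac{1}{3}\right) \left(-6\right) = 2$)
$D{\left(4,V \right)} o{\left(0,-4 \right)} 46 = 2 \left(- \frac{3}{7} + \frac{1}{7} \cdot 0\right) 46 = 2 \left(- \frac{3}{7} + 0\right) 46 = 2 \left(- \frac{3}{7}\right) 46 = \left(- \frac{6}{7}\right) 46 = - \frac{276}{7}$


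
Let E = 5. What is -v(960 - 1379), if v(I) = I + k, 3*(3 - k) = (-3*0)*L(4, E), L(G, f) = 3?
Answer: 416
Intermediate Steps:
k = 3 (k = 3 - (-3*0)*3/3 = 3 - 0*3 = 3 - 1/3*0 = 3 + 0 = 3)
v(I) = 3 + I (v(I) = I + 3 = 3 + I)
-v(960 - 1379) = -(3 + (960 - 1379)) = -(3 - 419) = -1*(-416) = 416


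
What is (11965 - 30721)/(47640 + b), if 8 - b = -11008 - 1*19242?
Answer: -3126/12983 ≈ -0.24078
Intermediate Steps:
b = 30258 (b = 8 - (-11008 - 1*19242) = 8 - (-11008 - 19242) = 8 - 1*(-30250) = 8 + 30250 = 30258)
(11965 - 30721)/(47640 + b) = (11965 - 30721)/(47640 + 30258) = -18756/77898 = -18756*1/77898 = -3126/12983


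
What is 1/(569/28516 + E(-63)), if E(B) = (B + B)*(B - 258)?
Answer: 28516/1153358705 ≈ 2.4724e-5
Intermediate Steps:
E(B) = 2*B*(-258 + B) (E(B) = (2*B)*(-258 + B) = 2*B*(-258 + B))
1/(569/28516 + E(-63)) = 1/(569/28516 + 2*(-63)*(-258 - 63)) = 1/(569*(1/28516) + 2*(-63)*(-321)) = 1/(569/28516 + 40446) = 1/(1153358705/28516) = 28516/1153358705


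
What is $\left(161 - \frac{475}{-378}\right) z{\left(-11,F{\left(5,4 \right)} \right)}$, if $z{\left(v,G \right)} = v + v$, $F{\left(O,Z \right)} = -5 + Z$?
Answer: $- \frac{674663}{189} \approx -3569.6$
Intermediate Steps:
$z{\left(v,G \right)} = 2 v$
$\left(161 - \frac{475}{-378}\right) z{\left(-11,F{\left(5,4 \right)} \right)} = \left(161 - \frac{475}{-378}\right) 2 \left(-11\right) = \left(161 - - \frac{475}{378}\right) \left(-22\right) = \left(161 + \frac{475}{378}\right) \left(-22\right) = \frac{61333}{378} \left(-22\right) = - \frac{674663}{189}$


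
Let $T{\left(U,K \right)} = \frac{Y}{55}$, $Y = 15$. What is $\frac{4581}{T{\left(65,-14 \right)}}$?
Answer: $16797$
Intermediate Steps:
$T{\left(U,K \right)} = \frac{3}{11}$ ($T{\left(U,K \right)} = \frac{15}{55} = 15 \cdot \frac{1}{55} = \frac{3}{11}$)
$\frac{4581}{T{\left(65,-14 \right)}} = \frac{4581}{\frac{3}{11}} = 4581 \cdot \frac{11}{3} = 16797$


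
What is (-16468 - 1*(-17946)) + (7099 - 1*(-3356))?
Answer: 11933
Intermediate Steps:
(-16468 - 1*(-17946)) + (7099 - 1*(-3356)) = (-16468 + 17946) + (7099 + 3356) = 1478 + 10455 = 11933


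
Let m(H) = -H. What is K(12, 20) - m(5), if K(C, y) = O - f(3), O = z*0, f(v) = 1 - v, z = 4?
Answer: 7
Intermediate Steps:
O = 0 (O = 4*0 = 0)
K(C, y) = 2 (K(C, y) = 0 - (1 - 1*3) = 0 - (1 - 3) = 0 - 1*(-2) = 0 + 2 = 2)
K(12, 20) - m(5) = 2 - (-1)*5 = 2 - 1*(-5) = 2 + 5 = 7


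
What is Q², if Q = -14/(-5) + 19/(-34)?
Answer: 145161/28900 ≈ 5.0229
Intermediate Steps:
Q = 381/170 (Q = -14*(-⅕) + 19*(-1/34) = 14/5 - 19/34 = 381/170 ≈ 2.2412)
Q² = (381/170)² = 145161/28900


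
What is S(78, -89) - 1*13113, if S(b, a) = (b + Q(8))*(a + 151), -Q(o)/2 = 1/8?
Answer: -16585/2 ≈ -8292.5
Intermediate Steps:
Q(o) = -¼ (Q(o) = -2/8 = -2*⅛ = -¼)
S(b, a) = (151 + a)*(-¼ + b) (S(b, a) = (b - ¼)*(a + 151) = (-¼ + b)*(151 + a) = (151 + a)*(-¼ + b))
S(78, -89) - 1*13113 = (-151/4 + 151*78 - ¼*(-89) - 89*78) - 1*13113 = (-151/4 + 11778 + 89/4 - 6942) - 13113 = 9641/2 - 13113 = -16585/2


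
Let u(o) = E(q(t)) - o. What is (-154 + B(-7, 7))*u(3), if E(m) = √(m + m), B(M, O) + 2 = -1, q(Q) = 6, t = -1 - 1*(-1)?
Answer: 471 - 314*√3 ≈ -72.864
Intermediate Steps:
t = 0 (t = -1 + 1 = 0)
B(M, O) = -3 (B(M, O) = -2 - 1 = -3)
E(m) = √2*√m (E(m) = √(2*m) = √2*√m)
u(o) = -o + 2*√3 (u(o) = √2*√6 - o = 2*√3 - o = -o + 2*√3)
(-154 + B(-7, 7))*u(3) = (-154 - 3)*(-1*3 + 2*√3) = -157*(-3 + 2*√3) = 471 - 314*√3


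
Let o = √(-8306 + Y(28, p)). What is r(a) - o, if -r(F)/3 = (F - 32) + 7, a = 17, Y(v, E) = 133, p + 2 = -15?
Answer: 24 - I*√8173 ≈ 24.0 - 90.405*I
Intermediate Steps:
p = -17 (p = -2 - 15 = -17)
r(F) = 75 - 3*F (r(F) = -3*((F - 32) + 7) = -3*((-32 + F) + 7) = -3*(-25 + F) = 75 - 3*F)
o = I*√8173 (o = √(-8306 + 133) = √(-8173) = I*√8173 ≈ 90.405*I)
r(a) - o = (75 - 3*17) - I*√8173 = (75 - 51) - I*√8173 = 24 - I*√8173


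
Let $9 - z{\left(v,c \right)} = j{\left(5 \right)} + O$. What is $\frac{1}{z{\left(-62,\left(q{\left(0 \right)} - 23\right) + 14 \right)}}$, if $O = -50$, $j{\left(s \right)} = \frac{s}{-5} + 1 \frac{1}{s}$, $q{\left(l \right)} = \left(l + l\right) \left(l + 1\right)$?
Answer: $\frac{5}{299} \approx 0.016722$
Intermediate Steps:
$q{\left(l \right)} = 2 l \left(1 + l\right)$
$j{\left(s \right)} = \frac{1}{s} - \frac{s}{5}$ ($j{\left(s \right)} = s \left(- \frac{1}{5}\right) + \frac{1}{s} = - \frac{s}{5} + \frac{1}{s} = \frac{1}{s} - \frac{s}{5}$)
$z{\left(v,c \right)} = \frac{299}{5}$ ($z{\left(v,c \right)} = 9 - \left(\left(\frac{1}{5} - 1\right) - 50\right) = 9 - \left(- \frac{4}{5} - 50\right) = 9 - - \frac{254}{5} = 9 + \frac{254}{5} = \frac{299}{5}$)
$\frac{1}{z{\left(-62,\left(q{\left(0 \right)} - 23\right) + 14 \right)}} = \frac{1}{\frac{299}{5}} = \frac{5}{299}$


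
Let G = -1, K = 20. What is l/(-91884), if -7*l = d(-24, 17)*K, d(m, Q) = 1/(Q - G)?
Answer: 5/2894346 ≈ 1.7275e-6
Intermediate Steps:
d(m, Q) = 1/(1 + Q) (d(m, Q) = 1/(Q - 1*(-1)) = 1/(Q + 1) = 1/(1 + Q))
l = -10/63 (l = -20/(7*(1 + 17)) = -20/(7*18) = -20/126 = -⅐*10/9 = -10/63 ≈ -0.15873)
l/(-91884) = -10/63/(-91884) = -10/63*(-1/91884) = 5/2894346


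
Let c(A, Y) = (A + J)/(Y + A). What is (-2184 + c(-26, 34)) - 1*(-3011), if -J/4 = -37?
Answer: 3369/4 ≈ 842.25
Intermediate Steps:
J = 148 (J = -4*(-37) = 148)
c(A, Y) = (148 + A)/(A + Y) (c(A, Y) = (A + 148)/(Y + A) = (148 + A)/(A + Y))
(-2184 + c(-26, 34)) - 1*(-3011) = (-2184 + (148 - 26)/(-26 + 34)) - 1*(-3011) = (-2184 + 122/8) + 3011 = (-2184 + (⅛)*122) + 3011 = (-2184 + 61/4) + 3011 = -8675/4 + 3011 = 3369/4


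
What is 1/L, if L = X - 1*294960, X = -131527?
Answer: -1/426487 ≈ -2.3447e-6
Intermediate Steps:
L = -426487 (L = -131527 - 1*294960 = -131527 - 294960 = -426487)
1/L = 1/(-426487) = -1/426487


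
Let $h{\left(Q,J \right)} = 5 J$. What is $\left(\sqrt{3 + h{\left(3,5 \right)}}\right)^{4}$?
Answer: $784$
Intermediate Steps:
$\left(\sqrt{3 + h{\left(3,5 \right)}}\right)^{4} = \left(\sqrt{3 + 5 \cdot 5}\right)^{4} = \left(\sqrt{3 + 25}\right)^{4} = \left(\sqrt{28}\right)^{4} = \left(2 \sqrt{7}\right)^{4} = 784$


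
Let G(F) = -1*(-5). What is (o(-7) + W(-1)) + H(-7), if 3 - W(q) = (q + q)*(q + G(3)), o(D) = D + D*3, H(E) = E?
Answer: -24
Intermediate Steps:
G(F) = 5
o(D) = 4*D (o(D) = D + 3*D = 4*D)
W(q) = 3 - 2*q*(5 + q) (W(q) = 3 - (q + q)*(q + 5) = 3 - 2*q*(5 + q))
(o(-7) + W(-1)) + H(-7) = (4*(-7) + (3 - 10*(-1) - 2*(-1)**2)) - 7 = (-28 + (3 + 10 - 2*1)) - 7 = (-28 + (3 + 10 - 2)) - 7 = (-28 + 11) - 7 = -17 - 7 = -24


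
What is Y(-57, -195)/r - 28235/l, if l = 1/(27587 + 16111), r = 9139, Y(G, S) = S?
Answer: -867370560105/703 ≈ -1.2338e+9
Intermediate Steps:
l = 1/43698 ≈ 2.2884e-5
Y(-57, -195)/r - 28235/l = -195/9139 - 28235/1/43698 = -195*1/9139 - 28235*43698 = -15/703 - 1233813030 = -867370560105/703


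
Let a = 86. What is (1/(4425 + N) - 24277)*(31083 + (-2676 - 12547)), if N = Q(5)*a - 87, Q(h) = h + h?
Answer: -1000701330850/2599 ≈ -3.8503e+8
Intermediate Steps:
Q(h) = 2*h
N = 773 (N = (2*5)*86 - 87 = 10*86 - 87 = 860 - 87 = 773)
(1/(4425 + N) - 24277)*(31083 + (-2676 - 12547)) = (1/(4425 + 773) - 24277)*(31083 + (-2676 - 12547)) = (1/5198 - 24277)*(31083 - 15223) = (1/5198 - 24277)*15860 = -126191845/5198*15860 = -1000701330850/2599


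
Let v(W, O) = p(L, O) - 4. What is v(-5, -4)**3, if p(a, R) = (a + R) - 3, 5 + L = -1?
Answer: -4913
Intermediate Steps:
L = -6 (L = -5 - 1 = -6)
p(a, R) = -3 + R + a (p(a, R) = (R + a) - 3 = -3 + R + a)
v(W, O) = -13 + O (v(W, O) = (-3 + O - 6) - 4 = (-9 + O) - 4 = -13 + O)
v(-5, -4)**3 = (-13 - 4)**3 = (-17)**3 = -4913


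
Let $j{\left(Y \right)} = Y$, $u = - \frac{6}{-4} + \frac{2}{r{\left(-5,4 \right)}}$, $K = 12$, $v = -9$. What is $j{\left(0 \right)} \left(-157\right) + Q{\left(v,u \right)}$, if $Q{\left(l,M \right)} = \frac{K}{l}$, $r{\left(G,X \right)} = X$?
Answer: $- \frac{4}{3} \approx -1.3333$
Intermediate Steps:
$u = 2$ ($u = - \frac{6}{-4} + \frac{2}{4} = \left(-6\right) \left(- \frac{1}{4}\right) + 2 \cdot \frac{1}{4} = \frac{3}{2} + \frac{1}{2} = 2$)
$Q{\left(l,M \right)} = \frac{12}{l}$
$j{\left(0 \right)} \left(-157\right) + Q{\left(v,u \right)} = 0 \left(-157\right) + \frac{12}{-9} = 0 + 12 \left(- \frac{1}{9}\right) = 0 - \frac{4}{3} = - \frac{4}{3}$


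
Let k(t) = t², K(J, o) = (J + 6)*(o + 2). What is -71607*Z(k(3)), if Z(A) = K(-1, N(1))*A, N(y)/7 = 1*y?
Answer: -29000835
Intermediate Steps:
N(y) = 7*y (N(y) = 7*(1*y) = 7*y)
K(J, o) = (2 + o)*(6 + J) (K(J, o) = (6 + J)*(2 + o) = (2 + o)*(6 + J))
Z(A) = 45*A (Z(A) = (12 + 2*(-1) + 6*(7*1) - 7)*A = (12 - 2 + 6*7 - 1*7)*A = (12 - 2 + 42 - 7)*A = 45*A)
-71607*Z(k(3)) = -3222315*3² = -3222315*9 = -71607*405 = -29000835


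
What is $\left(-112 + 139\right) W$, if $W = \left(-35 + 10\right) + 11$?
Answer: $-378$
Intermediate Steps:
$W = -14$ ($W = -25 + 11 = -14$)
$\left(-112 + 139\right) W = \left(-112 + 139\right) \left(-14\right) = 27 \left(-14\right) = -378$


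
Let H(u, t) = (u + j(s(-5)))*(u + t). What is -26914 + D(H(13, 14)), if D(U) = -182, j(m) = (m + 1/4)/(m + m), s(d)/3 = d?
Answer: -27096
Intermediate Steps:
s(d) = 3*d
j(m) = (¼ + m)/(2*m) (j(m) = (m + ¼)/((2*m)) = (¼ + m)*(1/(2*m)) = (¼ + m)/(2*m))
H(u, t) = (59/120 + u)*(t + u) (H(u, t) = (u + (1 + 4*(3*(-5)))/(8*((3*(-5)))))*(u + t) = (u + (⅛)*(1 + 4*(-15))/(-15))*(t + u) = (u + (⅛)*(-1/15)*(1 - 60))*(t + u) = (u + (⅛)*(-1/15)*(-59))*(t + u) = (u + 59/120)*(t + u) = (59/120 + u)*(t + u))
-26914 + D(H(13, 14)) = -26914 - 182 = -27096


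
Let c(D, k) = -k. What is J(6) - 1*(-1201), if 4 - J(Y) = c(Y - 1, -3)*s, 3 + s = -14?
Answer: 1256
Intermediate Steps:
s = -17 (s = -3 - 14 = -17)
J(Y) = 55 (J(Y) = 4 - (-1*(-3))*(-17) = 4 - 3*(-17) = 4 - 1*(-51) = 4 + 51 = 55)
J(6) - 1*(-1201) = 55 - 1*(-1201) = 55 + 1201 = 1256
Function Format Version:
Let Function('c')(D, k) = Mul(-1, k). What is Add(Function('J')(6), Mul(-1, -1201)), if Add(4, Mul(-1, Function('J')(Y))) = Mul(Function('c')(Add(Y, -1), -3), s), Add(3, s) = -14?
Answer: 1256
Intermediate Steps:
s = -17 (s = Add(-3, -14) = -17)
Function('J')(Y) = 55 (Function('J')(Y) = Add(4, Mul(-1, Mul(Mul(-1, -3), -17))) = Add(4, Mul(-1, Mul(3, -17))) = Add(4, Mul(-1, -51)) = Add(4, 51) = 55)
Add(Function('J')(6), Mul(-1, -1201)) = Add(55, Mul(-1, -1201)) = Add(55, 1201) = 1256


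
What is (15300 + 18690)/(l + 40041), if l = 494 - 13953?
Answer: 16995/13291 ≈ 1.2787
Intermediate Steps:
l = -13459
(15300 + 18690)/(l + 40041) = (15300 + 18690)/(-13459 + 40041) = 33990/26582 = 33990*(1/26582) = 16995/13291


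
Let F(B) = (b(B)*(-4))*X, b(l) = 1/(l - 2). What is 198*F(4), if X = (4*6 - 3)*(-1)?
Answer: 8316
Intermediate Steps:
b(l) = 1/(-2 + l)
X = -21 (X = (24 - 3)*(-1) = 21*(-1) = -21)
F(B) = 84/(-2 + B) (F(B) = (-4/(-2 + B))*(-21) = -4/(-2 + B)*(-21) = 84/(-2 + B))
198*F(4) = 198*(84/(-2 + 4)) = 198*(84/2) = 198*(84*(½)) = 198*42 = 8316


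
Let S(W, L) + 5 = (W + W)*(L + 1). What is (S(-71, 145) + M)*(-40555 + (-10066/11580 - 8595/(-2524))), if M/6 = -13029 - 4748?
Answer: 37750367564832379/7306980 ≈ 5.1663e+9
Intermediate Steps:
S(W, L) = -5 + 2*W*(1 + L) (S(W, L) = -5 + (W + W)*(L + 1) = -5 + (2*W)*(1 + L) = -5 + 2*W*(1 + L))
M = -106662 (M = 6*(-13029 - 4748) = 6*(-17777) = -106662)
(S(-71, 145) + M)*(-40555 + (-10066/11580 - 8595/(-2524))) = ((-5 + 2*(-71) + 2*145*(-71)) - 106662)*(-40555 + (-10066/11580 - 8595/(-2524))) = ((-5 - 142 - 20590) - 106662)*(-40555 + (-10066*1/11580 - 8595*(-1/2524))) = (-20737 - 106662)*(-40555 + (-5033/5790 + 8595/2524)) = -127399*(-40555 + 18530879/7306980) = -127399*(-296316043021/7306980) = 37750367564832379/7306980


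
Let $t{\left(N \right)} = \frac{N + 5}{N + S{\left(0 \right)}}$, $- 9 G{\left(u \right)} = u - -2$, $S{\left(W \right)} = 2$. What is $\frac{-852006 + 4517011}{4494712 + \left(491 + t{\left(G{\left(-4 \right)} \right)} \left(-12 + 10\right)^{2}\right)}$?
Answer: $\frac{18325025}{22476062} \approx 0.81531$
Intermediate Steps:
$G{\left(u \right)} = - \frac{2}{9} - \frac{u}{9}$ ($G{\left(u \right)} = - \frac{u - -2}{9} = - \frac{u + 2}{9} = - \frac{2 + u}{9} = - \frac{2}{9} - \frac{u}{9}$)
$t{\left(N \right)} = \frac{5 + N}{2 + N}$ ($t{\left(N \right)} = \frac{N + 5}{N + 2} = \frac{5 + N}{2 + N}$)
$\frac{-852006 + 4517011}{4494712 + \left(491 + t{\left(G{\left(-4 \right)} \right)} \left(-12 + 10\right)^{2}\right)} = \frac{-852006 + 4517011}{4494712 + \left(491 + \frac{5 - - \frac{2}{9}}{2 - - \frac{2}{9}} \left(-12 + 10\right)^{2}\right)} = \frac{3665005}{4494712 + \left(491 + \frac{5 + \left(- \frac{2}{9} + \frac{4}{9}\right)}{2 + \left(- \frac{2}{9} + \frac{4}{9}\right)} \left(-2\right)^{2}\right)} = \frac{3665005}{4494712 + \left(491 + \frac{5 + \frac{2}{9}}{2 + \frac{2}{9}} \cdot 4\right)} = \frac{3665005}{4494712 + \left(491 + \frac{1}{\frac{20}{9}} \cdot \frac{47}{9} \cdot 4\right)} = \frac{3665005}{4494712 + \left(491 + \frac{9}{20} \cdot \frac{47}{9} \cdot 4\right)} = \frac{3665005}{4494712 + \left(491 + \frac{47}{20} \cdot 4\right)} = \frac{3665005}{4494712 + \left(491 + \frac{47}{5}\right)} = \frac{3665005}{4494712 + \frac{2502}{5}} = \frac{3665005}{\frac{22476062}{5}} = 3665005 \cdot \frac{5}{22476062} = \frac{18325025}{22476062}$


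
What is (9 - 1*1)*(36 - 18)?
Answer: 144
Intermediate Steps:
(9 - 1*1)*(36 - 18) = (9 - 1)*18 = 8*18 = 144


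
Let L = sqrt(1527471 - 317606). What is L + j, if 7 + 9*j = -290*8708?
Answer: -2525327/9 + sqrt(1209865) ≈ -2.7949e+5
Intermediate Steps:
L = sqrt(1209865) ≈ 1099.9
j = -2525327/9 (j = -7/9 + (-290*8708)/9 = -7/9 + (1/9)*(-2525320) = -7/9 - 2525320/9 = -2525327/9 ≈ -2.8059e+5)
L + j = sqrt(1209865) - 2525327/9 = -2525327/9 + sqrt(1209865)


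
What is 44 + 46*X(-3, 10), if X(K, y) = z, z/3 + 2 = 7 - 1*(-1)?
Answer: 872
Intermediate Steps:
z = 18 (z = -6 + 3*(7 - 1*(-1)) = -6 + 3*(7 + 1) = -6 + 3*8 = -6 + 24 = 18)
X(K, y) = 18
44 + 46*X(-3, 10) = 44 + 46*18 = 44 + 828 = 872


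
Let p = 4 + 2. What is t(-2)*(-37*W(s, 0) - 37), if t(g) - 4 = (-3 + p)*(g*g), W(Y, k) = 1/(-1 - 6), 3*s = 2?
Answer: -3552/7 ≈ -507.43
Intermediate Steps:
s = ⅔ (s = (⅓)*2 = ⅔ ≈ 0.66667)
p = 6
W(Y, k) = -⅐ (W(Y, k) = 1/(-7) = -⅐)
t(g) = 4 + 3*g² (t(g) = 4 + (-3 + 6)*(g*g) = 4 + 3*g²)
t(-2)*(-37*W(s, 0) - 37) = (4 + 3*(-2)²)*(-37*(-⅐) - 37) = (4 + 3*4)*(37/7 - 37) = (4 + 12)*(-222/7) = 16*(-222/7) = -3552/7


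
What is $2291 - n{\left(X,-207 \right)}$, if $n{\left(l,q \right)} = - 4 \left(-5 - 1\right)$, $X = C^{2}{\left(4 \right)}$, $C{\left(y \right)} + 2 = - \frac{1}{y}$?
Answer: $2267$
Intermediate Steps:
$C{\left(y \right)} = -2 - \frac{1}{y}$
$X = \frac{81}{16}$ ($X = \left(-2 - \frac{1}{4}\right)^{2} = \left(- \frac{9}{4}\right)^{2} = \frac{81}{16} \approx 5.0625$)
$n{\left(l,q \right)} = 24$ ($n{\left(l,q \right)} = \left(-4\right) \left(-6\right) = 24$)
$2291 - n{\left(X,-207 \right)} = 2291 - 24 = 2267$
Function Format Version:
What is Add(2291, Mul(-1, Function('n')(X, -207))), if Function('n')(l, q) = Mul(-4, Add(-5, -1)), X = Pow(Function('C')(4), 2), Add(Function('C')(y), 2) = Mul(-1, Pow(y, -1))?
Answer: 2267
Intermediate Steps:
Function('C')(y) = Add(-2, Mul(-1, Pow(y, -1)))
X = Rational(81, 16) (X = Pow(Add(-2, Mul(-1, Pow(4, -1))), 2) = Pow(Add(-2, Mul(-1, Rational(1, 4))), 2) = Pow(Add(-2, Rational(-1, 4)), 2) = Pow(Rational(-9, 4), 2) = Rational(81, 16) ≈ 5.0625)
Function('n')(l, q) = 24 (Function('n')(l, q) = Mul(-4, -6) = 24)
Add(2291, Mul(-1, Function('n')(X, -207))) = Add(2291, Mul(-1, 24)) = Add(2291, -24) = 2267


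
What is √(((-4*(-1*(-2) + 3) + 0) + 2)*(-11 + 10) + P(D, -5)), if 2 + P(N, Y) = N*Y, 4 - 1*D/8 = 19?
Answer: 2*√154 ≈ 24.819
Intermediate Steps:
D = -120 (D = 32 - 8*19 = 32 - 152 = -120)
P(N, Y) = -2 + N*Y
√(((-4*(-1*(-2) + 3) + 0) + 2)*(-11 + 10) + P(D, -5)) = √(((-4*(-1*(-2) + 3) + 0) + 2)*(-11 + 10) + (-2 - 120*(-5))) = √(((-4*(2 + 3) + 0) + 2)*(-1) + (-2 + 600)) = √(((-4*5 + 0) + 2)*(-1) + 598) = √(((-20 + 0) + 2)*(-1) + 598) = √((-20 + 2)*(-1) + 598) = √(-18*(-1) + 598) = √(18 + 598) = √616 = 2*√154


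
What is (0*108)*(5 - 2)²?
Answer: 0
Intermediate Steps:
(0*108)*(5 - 2)² = 0*3² = 0*9 = 0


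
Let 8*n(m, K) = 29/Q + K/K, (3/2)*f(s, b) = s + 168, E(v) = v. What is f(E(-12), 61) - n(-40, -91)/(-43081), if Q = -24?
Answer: 860241403/8271552 ≈ 104.00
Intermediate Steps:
f(s, b) = 112 + 2*s/3 (f(s, b) = 2*(s + 168)/3 = 2*(168 + s)/3 = 112 + 2*s/3)
n(m, K) = -5/192 (n(m, K) = (29/(-24) + K/K)/8 = (29*(-1/24) + 1)/8 = (-29/24 + 1)/8 = (⅛)*(-5/24) = -5/192)
f(E(-12), 61) - n(-40, -91)/(-43081) = (112 + (⅔)*(-12)) - (-5)/(192*(-43081)) = (112 - 8) - (-5)*(-1)/(192*43081) = 104 - 1*5/8271552 = 104 - 5/8271552 = 860241403/8271552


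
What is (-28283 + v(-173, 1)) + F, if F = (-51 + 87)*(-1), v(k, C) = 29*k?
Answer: -33336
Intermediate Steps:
F = -36 (F = 36*(-1) = -36)
(-28283 + v(-173, 1)) + F = (-28283 + 29*(-173)) - 36 = (-28283 - 5017) - 36 = -33300 - 36 = -33336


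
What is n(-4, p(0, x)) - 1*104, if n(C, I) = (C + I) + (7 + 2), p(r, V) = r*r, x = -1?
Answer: -99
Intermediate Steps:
p(r, V) = r²
n(C, I) = 9 + C + I (n(C, I) = (C + I) + 9 = 9 + C + I)
n(-4, p(0, x)) - 1*104 = (9 - 4 + 0²) - 1*104 = (9 - 4 + 0) - 104 = 5 - 104 = -99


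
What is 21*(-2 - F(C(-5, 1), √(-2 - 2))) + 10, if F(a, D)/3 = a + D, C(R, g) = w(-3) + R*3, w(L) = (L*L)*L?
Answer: 2614 - 126*I ≈ 2614.0 - 126.0*I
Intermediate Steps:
w(L) = L³ (w(L) = L²*L = L³)
C(R, g) = -27 + 3*R (C(R, g) = (-3)³ + R*3 = -27 + 3*R)
F(a, D) = 3*D + 3*a (F(a, D) = 3*(a + D) = 3*(D + a) = 3*D + 3*a)
21*(-2 - F(C(-5, 1), √(-2 - 2))) + 10 = 21*(-2 - (3*√(-2 - 2) + 3*(-27 + 3*(-5)))) + 10 = 21*(-2 - (3*√(-4) + 3*(-27 - 15))) + 10 = 21*(-2 - (3*(2*I) + 3*(-42))) + 10 = 21*(-2 - (6*I - 126)) + 10 = 21*(-2 - (-126 + 6*I)) + 10 = 21*(-2 + (126 - 6*I)) + 10 = 21*(124 - 6*I) + 10 = (2604 - 126*I) + 10 = 2614 - 126*I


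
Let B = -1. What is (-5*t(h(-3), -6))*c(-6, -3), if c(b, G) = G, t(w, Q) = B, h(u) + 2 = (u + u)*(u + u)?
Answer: -15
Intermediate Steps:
h(u) = -2 + 4*u² (h(u) = -2 + (u + u)*(u + u) = -2 + (2*u)*(2*u) = -2 + 4*u²)
t(w, Q) = -1
(-5*t(h(-3), -6))*c(-6, -3) = -5*(-1)*(-3) = 5*(-3) = -15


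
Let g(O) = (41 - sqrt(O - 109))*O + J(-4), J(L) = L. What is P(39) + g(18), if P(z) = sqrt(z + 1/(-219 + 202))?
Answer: 734 + sqrt(11254)/17 - 18*I*sqrt(91) ≈ 740.24 - 171.71*I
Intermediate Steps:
g(O) = -4 + O*(41 - sqrt(-109 + O)) (g(O) = (41 - sqrt(O - 109))*O - 4 = (41 - sqrt(-109 + O))*O - 4 = O*(41 - sqrt(-109 + O)) - 4 = -4 + O*(41 - sqrt(-109 + O)))
P(z) = sqrt(-1/17 + z) (P(z) = sqrt(z + 1/(-17)) = sqrt(z - 1/17) = sqrt(-1/17 + z))
P(39) + g(18) = sqrt(-17 + 289*39)/17 + (-4 + 41*18 - 1*18*sqrt(-109 + 18)) = sqrt(-17 + 11271)/17 + (-4 + 738 - 1*18*sqrt(-91)) = sqrt(11254)/17 + (-4 + 738 - 1*18*I*sqrt(91)) = sqrt(11254)/17 + (-4 + 738 - 18*I*sqrt(91)) = sqrt(11254)/17 + (734 - 18*I*sqrt(91)) = 734 + sqrt(11254)/17 - 18*I*sqrt(91)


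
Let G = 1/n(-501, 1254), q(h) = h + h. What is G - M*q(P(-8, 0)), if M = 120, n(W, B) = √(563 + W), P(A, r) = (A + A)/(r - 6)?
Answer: -640 + √62/62 ≈ -639.87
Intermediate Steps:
P(A, r) = 2*A/(-6 + r) (P(A, r) = (2*A)/(-6 + r) = 2*A/(-6 + r))
q(h) = 2*h
G = √62/62 (G = 1/(√(563 - 501)) = 1/(√62) = √62/62 ≈ 0.12700)
G - M*q(P(-8, 0)) = √62/62 - 120*2*(2*(-8)/(-6 + 0)) = √62/62 - 120*2*(2*(-8)/(-6)) = √62/62 - 120*2*(2*(-8)*(-⅙)) = √62/62 - 120*2*(8/3) = √62/62 - 120*16/3 = √62/62 - 1*640 = √62/62 - 640 = -640 + √62/62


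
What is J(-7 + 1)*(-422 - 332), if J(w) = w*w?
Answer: -27144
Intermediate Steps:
J(w) = w**2
J(-7 + 1)*(-422 - 332) = (-7 + 1)**2*(-422 - 332) = (-6)**2*(-754) = 36*(-754) = -27144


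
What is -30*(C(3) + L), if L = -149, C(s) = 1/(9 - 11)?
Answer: 4485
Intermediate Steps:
C(s) = -½ (C(s) = 1/(-2) = -½)
-30*(C(3) + L) = -30*(-½ - 149) = -30*(-299/2) = 4485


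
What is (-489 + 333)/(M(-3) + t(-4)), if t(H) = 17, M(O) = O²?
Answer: -6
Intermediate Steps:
(-489 + 333)/(M(-3) + t(-4)) = (-489 + 333)/((-3)² + 17) = -156/(9 + 17) = -156/26 = -156*1/26 = -6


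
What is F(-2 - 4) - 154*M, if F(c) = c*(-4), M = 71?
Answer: -10910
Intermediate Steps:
F(c) = -4*c
F(-2 - 4) - 154*M = -4*(-2 - 4) - 154*71 = -4*(-6) - 10934 = 24 - 10934 = -10910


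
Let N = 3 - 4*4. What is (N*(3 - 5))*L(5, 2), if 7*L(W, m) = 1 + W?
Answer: 156/7 ≈ 22.286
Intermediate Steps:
L(W, m) = ⅐ + W/7 (L(W, m) = (1 + W)/7 = ⅐ + W/7)
N = -13 (N = 3 - 16 = -13)
(N*(3 - 5))*L(5, 2) = (-13*(3 - 5))*(⅐ + (⅐)*5) = (-13*(-2))*(⅐ + 5/7) = 26*(6/7) = 156/7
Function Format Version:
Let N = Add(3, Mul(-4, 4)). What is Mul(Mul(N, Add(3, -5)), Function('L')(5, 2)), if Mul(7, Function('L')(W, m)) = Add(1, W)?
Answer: Rational(156, 7) ≈ 22.286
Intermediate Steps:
Function('L')(W, m) = Add(Rational(1, 7), Mul(Rational(1, 7), W)) (Function('L')(W, m) = Mul(Rational(1, 7), Add(1, W)) = Add(Rational(1, 7), Mul(Rational(1, 7), W)))
N = -13 (N = Add(3, -16) = -13)
Mul(Mul(N, Add(3, -5)), Function('L')(5, 2)) = Mul(Mul(-13, Add(3, -5)), Add(Rational(1, 7), Mul(Rational(1, 7), 5))) = Mul(Mul(-13, -2), Add(Rational(1, 7), Rational(5, 7))) = Mul(26, Rational(6, 7)) = Rational(156, 7)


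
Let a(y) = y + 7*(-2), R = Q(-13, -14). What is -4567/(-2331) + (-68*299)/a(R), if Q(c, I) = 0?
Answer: 3389845/2331 ≈ 1454.2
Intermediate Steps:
R = 0
a(y) = -14 + y (a(y) = y - 14 = -14 + y)
-4567/(-2331) + (-68*299)/a(R) = -4567/(-2331) + (-68*299)/(-14 + 0) = -4567*(-1/2331) - 20332/(-14) = 4567/2331 - 20332*(-1/14) = 4567/2331 + 10166/7 = 3389845/2331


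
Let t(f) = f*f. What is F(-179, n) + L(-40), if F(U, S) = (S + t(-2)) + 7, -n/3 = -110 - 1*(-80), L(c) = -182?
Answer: -81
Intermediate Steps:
t(f) = f²
n = 90 (n = -3*(-110 - 1*(-80)) = -3*(-110 + 80) = -3*(-30) = 90)
F(U, S) = 11 + S (F(U, S) = (S + (-2)²) + 7 = (S + 4) + 7 = (4 + S) + 7 = 11 + S)
F(-179, n) + L(-40) = (11 + 90) - 182 = 101 - 182 = -81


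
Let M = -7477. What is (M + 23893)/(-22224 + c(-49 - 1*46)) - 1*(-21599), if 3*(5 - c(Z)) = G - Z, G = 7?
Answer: 480626131/22253 ≈ 21598.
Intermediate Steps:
c(Z) = 8/3 + Z/3 (c(Z) = 5 - (7 - Z)/3 = 5 + (-7/3 + Z/3) = 8/3 + Z/3)
(M + 23893)/(-22224 + c(-49 - 1*46)) - 1*(-21599) = (-7477 + 23893)/(-22224 + (8/3 + (-49 - 1*46)/3)) - 1*(-21599) = 16416/(-22224 + (8/3 + (-49 - 46)/3)) + 21599 = 16416/(-22224 + (8/3 + (⅓)*(-95))) + 21599 = 16416/(-22224 + (8/3 - 95/3)) + 21599 = 16416/(-22224 - 29) + 21599 = 16416/(-22253) + 21599 = 16416*(-1/22253) + 21599 = -16416/22253 + 21599 = 480626131/22253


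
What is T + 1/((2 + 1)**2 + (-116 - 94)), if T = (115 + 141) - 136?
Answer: 24119/201 ≈ 119.99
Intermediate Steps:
T = 120 (T = 256 - 136 = 120)
T + 1/((2 + 1)**2 + (-116 - 94)) = 120 + 1/((2 + 1)**2 + (-116 - 94)) = 120 + 1/(3**2 - 210) = 120 + 1/(9 - 210) = 120 + 1/(-201) = 120 - 1/201 = 24119/201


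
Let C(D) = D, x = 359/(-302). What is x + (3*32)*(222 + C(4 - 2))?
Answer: 6493849/302 ≈ 21503.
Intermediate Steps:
x = -359/302 (x = 359*(-1/302) = -359/302 ≈ -1.1887)
x + (3*32)*(222 + C(4 - 2)) = -359/302 + (3*32)*(222 + (4 - 2)) = -359/302 + 96*(222 + 2) = -359/302 + 96*224 = -359/302 + 21504 = 6493849/302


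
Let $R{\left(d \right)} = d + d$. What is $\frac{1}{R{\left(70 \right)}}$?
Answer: $\frac{1}{140} \approx 0.0071429$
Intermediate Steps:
$R{\left(d \right)} = 2 d$
$\frac{1}{R{\left(70 \right)}} = \frac{1}{2 \cdot 70} = \frac{1}{140}$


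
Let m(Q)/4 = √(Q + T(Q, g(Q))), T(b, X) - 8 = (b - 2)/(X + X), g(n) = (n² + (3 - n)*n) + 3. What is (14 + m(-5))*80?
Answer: 1120 + 80*√474/3 ≈ 1700.6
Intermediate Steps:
g(n) = 3 + n² + n*(3 - n) (g(n) = (n² + n*(3 - n)) + 3 = 3 + n² + n*(3 - n))
T(b, X) = 8 + (-2 + b)/(2*X) (T(b, X) = 8 + (b - 2)/(X + X) = 8 + (-2 + b)/((2*X)) = 8 + (-2 + b)*(1/(2*X)) = 8 + (-2 + b)/(2*X))
m(Q) = 4*√(Q + (46 + 49*Q)/(2*(3 + 3*Q))) (m(Q) = 4*√(Q + (-2 + Q + 16*(3 + 3*Q))/(2*(3 + 3*Q))) = 4*√(Q + (-2 + Q + (48 + 48*Q))/(2*(3 + 3*Q))) = 4*√(Q + (46 + 49*Q)/(2*(3 + 3*Q))))
(14 + m(-5))*80 = (14 + 2*√6*√((46 + 6*(-5)² + 55*(-5))/(1 - 5))/3)*80 = (14 + 2*√6*√((46 + 6*25 - 275)/(-4))/3)*80 = (14 + 2*√6*√(-(46 + 150 - 275)/4)/3)*80 = (14 + 2*√6*√(-¼*(-79))/3)*80 = (14 + 2*√6*√(79/4)/3)*80 = (14 + 2*√6*(√79/2)/3)*80 = (14 + √474/3)*80 = 1120 + 80*√474/3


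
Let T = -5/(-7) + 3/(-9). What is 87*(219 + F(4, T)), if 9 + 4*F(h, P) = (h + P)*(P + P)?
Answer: 11130751/588 ≈ 18930.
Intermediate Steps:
T = 8/21 (T = -5*(-⅐) + 3*(-⅑) = 5/7 - ⅓ = 8/21 ≈ 0.38095)
F(h, P) = -9/4 + P*(P + h)/2 (F(h, P) = -9/4 + ((h + P)*(P + P))/4 = -9/4 + ((P + h)*(2*P))/4 = -9/4 + (2*P*(P + h))/4 = -9/4 + P*(P + h)/2)
87*(219 + F(4, T)) = 87*(219 + (-9/4 + (8/21)²/2 + (½)*(8/21)*4)) = 87*(219 + (-9/4 + (½)*(64/441) + 16/21)) = 87*(219 + (-9/4 + 32/441 + 16/21)) = 87*(219 - 2497/1764) = 87*(383819/1764) = 11130751/588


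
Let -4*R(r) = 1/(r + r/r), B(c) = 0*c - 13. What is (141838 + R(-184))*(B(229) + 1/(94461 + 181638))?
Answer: -186329557841131/101052234 ≈ -1.8439e+6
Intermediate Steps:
B(c) = -13 (B(c) = 0 - 13 = -13)
R(r) = -1/(4*(1 + r)) (R(r) = -1/(4*(r + r/r)) = -1/(4*(r + 1)) = -1/(4*(1 + r)))
(141838 + R(-184))*(B(229) + 1/(94461 + 181638)) = (141838 - 1/(4 + 4*(-184)))*(-13 + 1/(94461 + 181638)) = (141838 - 1/(4 - 736))*(-13 + 1/276099) = (141838 - 1/(-732))*(-13 + 1/276099) = (141838 - 1*(-1/732))*(-3589286/276099) = (141838 + 1/732)*(-3589286/276099) = (103825417/732)*(-3589286/276099) = -186329557841131/101052234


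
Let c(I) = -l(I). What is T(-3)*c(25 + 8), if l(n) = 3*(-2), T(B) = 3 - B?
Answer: 36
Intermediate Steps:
l(n) = -6
c(I) = 6 (c(I) = -1*(-6) = 6)
T(-3)*c(25 + 8) = (3 - 1*(-3))*6 = (3 + 3)*6 = 6*6 = 36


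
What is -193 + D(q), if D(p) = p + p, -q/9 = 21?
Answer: -571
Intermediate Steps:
q = -189 (q = -9*21 = -189)
D(p) = 2*p
-193 + D(q) = -193 + 2*(-189) = -193 - 378 = -571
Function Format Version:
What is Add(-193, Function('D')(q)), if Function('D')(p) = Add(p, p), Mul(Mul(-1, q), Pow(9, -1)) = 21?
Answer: -571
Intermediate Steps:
q = -189 (q = Mul(-9, 21) = -189)
Function('D')(p) = Mul(2, p)
Add(-193, Function('D')(q)) = Add(-193, Mul(2, -189)) = Add(-193, -378) = -571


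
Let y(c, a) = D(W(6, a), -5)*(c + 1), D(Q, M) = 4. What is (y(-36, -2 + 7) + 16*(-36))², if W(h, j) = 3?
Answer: 512656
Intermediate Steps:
y(c, a) = 4 + 4*c (y(c, a) = 4*(c + 1) = 4*(1 + c) = 4 + 4*c)
(y(-36, -2 + 7) + 16*(-36))² = ((4 + 4*(-36)) + 16*(-36))² = ((4 - 144) - 576)² = (-140 - 576)² = (-716)² = 512656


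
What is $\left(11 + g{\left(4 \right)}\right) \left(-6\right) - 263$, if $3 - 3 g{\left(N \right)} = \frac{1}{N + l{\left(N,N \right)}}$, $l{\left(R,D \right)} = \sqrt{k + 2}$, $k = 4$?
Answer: $- \frac{1671}{5} - \frac{\sqrt{6}}{5} \approx -334.69$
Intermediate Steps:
$l{\left(R,D \right)} = \sqrt{6}$ ($l{\left(R,D \right)} = \sqrt{4 + 2} = \sqrt{6}$)
$g{\left(N \right)} = 1 - \frac{1}{3 \left(N + \sqrt{6}\right)}$
$\left(11 + g{\left(4 \right)}\right) \left(-6\right) - 263 = \left(11 + \frac{- \frac{1}{3} + 4 + \sqrt{6}}{4 + \sqrt{6}}\right) \left(-6\right) - 263 = \left(11 + \frac{\frac{11}{3} + \sqrt{6}}{4 + \sqrt{6}}\right) \left(-6\right) - 263 = \left(-66 - \frac{6 \left(\frac{11}{3} + \sqrt{6}\right)}{4 + \sqrt{6}}\right) - 263 = -329 - \frac{6 \left(\frac{11}{3} + \sqrt{6}\right)}{4 + \sqrt{6}}$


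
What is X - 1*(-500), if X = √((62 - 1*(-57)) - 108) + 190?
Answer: 690 + √11 ≈ 693.32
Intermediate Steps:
X = 190 + √11 (X = √((62 + 57) - 108) + 190 = √(119 - 108) + 190 = √11 + 190 = 190 + √11 ≈ 193.32)
X - 1*(-500) = (190 + √11) - 1*(-500) = (190 + √11) + 500 = 690 + √11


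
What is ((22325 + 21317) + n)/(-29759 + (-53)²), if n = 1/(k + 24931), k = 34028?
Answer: -367584097/226992150 ≈ -1.6194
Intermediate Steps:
n = 1/58959 (n = 1/(34028 + 24931) = 1/58959 ≈ 1.6961e-5)
((22325 + 21317) + n)/(-29759 + (-53)²) = ((22325 + 21317) + 1/58959)/(-29759 + (-53)²) = (43642 + 1/58959)/(-29759 + 2809) = (2573088679/58959)/(-26950) = (2573088679/58959)*(-1/26950) = -367584097/226992150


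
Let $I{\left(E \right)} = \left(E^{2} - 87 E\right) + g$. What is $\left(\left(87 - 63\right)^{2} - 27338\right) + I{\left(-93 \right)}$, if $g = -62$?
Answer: $-10084$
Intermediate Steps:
$I{\left(E \right)} = -62 + E^{2} - 87 E$ ($I{\left(E \right)} = \left(E^{2} - 87 E\right) - 62 = -62 + E^{2} - 87 E$)
$\left(\left(87 - 63\right)^{2} - 27338\right) + I{\left(-93 \right)} = \left(\left(87 - 63\right)^{2} - 27338\right) - \left(-8029 - 8649\right) = \left(24^{2} - 27338\right) + \left(-62 + 8649 + 8091\right) = \left(576 - 27338\right) + 16678 = -26762 + 16678 = -10084$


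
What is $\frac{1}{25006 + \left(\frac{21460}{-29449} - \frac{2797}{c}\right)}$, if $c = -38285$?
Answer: $\frac{1127454965}{28192399627543} \approx 3.9991 \cdot 10^{-5}$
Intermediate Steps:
$\frac{1}{25006 + \left(\frac{21460}{-29449} - \frac{2797}{c}\right)} = \frac{1}{25006 + \left(\frac{21460}{-29449} - \frac{2797}{-38285}\right)} = \frac{1}{25006 + \left(21460 \left(- \frac{1}{29449}\right) - - \frac{2797}{38285}\right)} = \frac{1}{25006 + \left(- \frac{21460}{29449} + \frac{2797}{38285}\right)} = \frac{1}{25006 - \frac{739227247}{1127454965}} = \frac{1}{\frac{28192399627543}{1127454965}} = \frac{1127454965}{28192399627543}$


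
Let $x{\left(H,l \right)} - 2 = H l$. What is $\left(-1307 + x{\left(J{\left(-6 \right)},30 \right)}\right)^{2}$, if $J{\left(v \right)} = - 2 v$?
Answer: $893025$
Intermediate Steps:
$x{\left(H,l \right)} = 2 + H l$
$\left(-1307 + x{\left(J{\left(-6 \right)},30 \right)}\right)^{2} = \left(-1307 + \left(2 + \left(-2\right) \left(-6\right) 30\right)\right)^{2} = \left(-1307 + \left(2 + 12 \cdot 30\right)\right)^{2} = \left(-1307 + \left(2 + 360\right)\right)^{2} = \left(-1307 + 362\right)^{2} = \left(-945\right)^{2} = 893025$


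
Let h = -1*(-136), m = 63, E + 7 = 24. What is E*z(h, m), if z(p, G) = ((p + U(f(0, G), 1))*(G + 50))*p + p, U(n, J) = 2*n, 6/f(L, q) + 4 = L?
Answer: 34749360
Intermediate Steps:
E = 17 (E = -7 + 24 = 17)
f(L, q) = 6/(-4 + L)
h = 136
z(p, G) = p + p*(-3 + p)*(50 + G) (z(p, G) = ((p + 2*(6/(-4 + 0)))*(G + 50))*p + p = ((p + 2*(6/(-4)))*(50 + G))*p + p = ((p + 2*(6*(-¼)))*(50 + G))*p + p = ((p + 2*(-3/2))*(50 + G))*p + p = ((p - 3)*(50 + G))*p + p = ((-3 + p)*(50 + G))*p + p = p*(-3 + p)*(50 + G) + p = p + p*(-3 + p)*(50 + G))
E*z(h, m) = 17*(136*(-149 - 3*63 + 50*136 + 63*136)) = 17*(136*(-149 - 189 + 6800 + 8568)) = 17*(136*15030) = 17*2044080 = 34749360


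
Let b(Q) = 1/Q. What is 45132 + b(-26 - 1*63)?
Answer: 4016747/89 ≈ 45132.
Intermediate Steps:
45132 + b(-26 - 1*63) = 45132 + 1/(-26 - 1*63) = 45132 + 1/(-26 - 63) = 45132 + 1/(-89) = 45132 - 1/89 = 4016747/89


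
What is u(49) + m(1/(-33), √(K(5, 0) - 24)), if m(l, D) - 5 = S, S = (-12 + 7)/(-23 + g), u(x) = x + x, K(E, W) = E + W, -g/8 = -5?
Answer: 1746/17 ≈ 102.71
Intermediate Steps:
g = 40 (g = -8*(-5) = 40)
u(x) = 2*x
S = -5/17 (S = (-12 + 7)/(-23 + 40) = -5/17 ≈ -0.29412)
m(l, D) = 80/17 (m(l, D) = 5 - 5/17 = 80/17)
u(49) + m(1/(-33), √(K(5, 0) - 24)) = 2*49 + 80/17 = 98 + 80/17 = 1746/17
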